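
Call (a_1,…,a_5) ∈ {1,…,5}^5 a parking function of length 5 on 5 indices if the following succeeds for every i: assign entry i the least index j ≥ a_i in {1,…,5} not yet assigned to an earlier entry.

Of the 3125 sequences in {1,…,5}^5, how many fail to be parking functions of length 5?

#PF = 1·6^4 = 1 · 1296 = 1296 (Pollak)
Check (2,4,5,4,5) → sorted (2,4,4,5,5): b_1=2>1, not a PF.
5^5 − 1296 = 3125 − 1296 = 1829

1829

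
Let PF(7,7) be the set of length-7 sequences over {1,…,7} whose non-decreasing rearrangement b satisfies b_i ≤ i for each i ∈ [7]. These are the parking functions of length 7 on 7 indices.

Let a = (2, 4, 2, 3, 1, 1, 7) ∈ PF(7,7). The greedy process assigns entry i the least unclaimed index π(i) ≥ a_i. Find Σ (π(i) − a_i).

Σπ = 7·8/2 = 28 (π permutes [7]); Σa = 2+4+2+3+1+1+7 = 20; disp = 28−20 = 8.

8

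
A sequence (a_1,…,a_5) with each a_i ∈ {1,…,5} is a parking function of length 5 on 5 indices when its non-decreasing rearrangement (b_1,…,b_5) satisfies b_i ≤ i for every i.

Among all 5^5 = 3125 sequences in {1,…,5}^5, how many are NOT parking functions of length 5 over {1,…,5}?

1829

Count = (5−5+1)·(5+1)^(5−1) = 1×1296 = 1296 (Pollak)
One tuple (5,4,5,2,2) → sorted (2,2,4,5,5): b_1=2>1, not a PF.
So 3125 − 1296 = 1829 fail.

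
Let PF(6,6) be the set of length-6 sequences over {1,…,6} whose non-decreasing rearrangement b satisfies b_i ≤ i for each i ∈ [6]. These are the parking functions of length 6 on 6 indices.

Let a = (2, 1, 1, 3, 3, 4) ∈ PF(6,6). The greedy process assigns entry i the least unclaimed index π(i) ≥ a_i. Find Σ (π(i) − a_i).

7

Σπ(i) = 1+…+6 = 21; Σa = 2+1+1+3+3+4 = 14; disp = 21−14 = 7.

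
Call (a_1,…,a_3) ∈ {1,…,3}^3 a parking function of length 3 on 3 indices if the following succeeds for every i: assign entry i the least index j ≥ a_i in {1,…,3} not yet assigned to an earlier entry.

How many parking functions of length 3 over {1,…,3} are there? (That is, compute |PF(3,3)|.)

|PF| = (4−3)·4^(3−1) = 1·16 = 16 (Konheim–Weiss)
Check (3,1,2) → sorted (1,2,3): b_i ≤ i ∀i, a PF.

16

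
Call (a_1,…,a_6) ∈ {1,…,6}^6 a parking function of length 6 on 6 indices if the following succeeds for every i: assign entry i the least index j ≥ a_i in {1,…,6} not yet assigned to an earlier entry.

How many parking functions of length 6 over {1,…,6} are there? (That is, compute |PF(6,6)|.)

#PF = 1·7^5 = 1·16807 = 16807 (Pollak)
One tuple (1,1,2,1,5,5) → sorted (1,1,1,2,5,5): b_i ≤ i ∀i, a PF.

16807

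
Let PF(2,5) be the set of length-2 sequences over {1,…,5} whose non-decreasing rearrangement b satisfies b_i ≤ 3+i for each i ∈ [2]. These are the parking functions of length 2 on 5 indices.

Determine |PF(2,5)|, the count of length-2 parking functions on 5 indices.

|PF(2,5)| = (5−2+1)·(5+1)^(2−1) = 4×6 = 24 [KW]
Check (5,4) → sorted (4,5): b_i ≤ 3+i ∀i, a PF.

24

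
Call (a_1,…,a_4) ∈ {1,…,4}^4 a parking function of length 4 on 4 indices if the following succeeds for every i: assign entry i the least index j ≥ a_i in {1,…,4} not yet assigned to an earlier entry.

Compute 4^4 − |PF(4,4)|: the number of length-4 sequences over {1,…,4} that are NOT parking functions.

|PF(4,4)| = (4−4+1)·(4+1)^(4−1) = 1 · 125 = 125
E.g. (4,4,4,3) → sorted (3,4,4,4): b_1=3>1, not a PF.
So 256 − 125 = 131 fail.

131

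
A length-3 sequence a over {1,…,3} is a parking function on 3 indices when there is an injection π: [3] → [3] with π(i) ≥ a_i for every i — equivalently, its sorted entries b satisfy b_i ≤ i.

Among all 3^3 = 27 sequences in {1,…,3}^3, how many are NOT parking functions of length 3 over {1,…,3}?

11

#PF = (3+1−3)·(3+1)^{3−1} = 1·16 = 16 (Konheim–Weiss)
Example (2,3,3) → sorted (2,3,3): b_1=2>1, not a PF.
3^3 − 16 = 27 − 16 = 11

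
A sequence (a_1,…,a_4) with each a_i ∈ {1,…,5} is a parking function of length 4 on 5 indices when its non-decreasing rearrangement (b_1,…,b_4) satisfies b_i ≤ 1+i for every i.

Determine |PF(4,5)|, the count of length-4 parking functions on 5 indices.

432

Count = (6−4)·6^(4−1) = 2·216 = 432
E.g. (4,3,5,1) → sorted (1,3,4,5): b_i ≤ 1+i ∀i, a PF.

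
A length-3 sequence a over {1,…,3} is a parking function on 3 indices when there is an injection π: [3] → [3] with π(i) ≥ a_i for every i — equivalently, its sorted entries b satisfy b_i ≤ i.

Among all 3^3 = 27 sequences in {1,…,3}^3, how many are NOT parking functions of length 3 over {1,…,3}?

11

|PF| = 1·4^2 = 1 · 16 = 16
Example (3,3,2) → sorted (2,3,3): b_1=2>1, not a PF.
3^3 − 16 = 27 − 16 = 11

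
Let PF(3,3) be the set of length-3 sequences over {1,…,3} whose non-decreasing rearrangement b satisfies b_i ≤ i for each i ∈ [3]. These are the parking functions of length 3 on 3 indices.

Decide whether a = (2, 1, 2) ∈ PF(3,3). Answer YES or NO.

YES

Order a: b = (1, 2, 2).
  b_1=1 ≤ 1
  b_2=2 ≤ 2
  b_3=2 ≤ 3
All bounds hold ⇒ YES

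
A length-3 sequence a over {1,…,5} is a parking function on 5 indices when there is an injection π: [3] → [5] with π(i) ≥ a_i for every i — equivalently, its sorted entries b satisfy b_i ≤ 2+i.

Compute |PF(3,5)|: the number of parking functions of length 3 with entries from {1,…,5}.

108

#PF = (6−3)·6^(3−1) = 3×36 = 108 (Pollak)
One tuple (5,2,4) → sorted (2,4,5): b_i ≤ 2+i ∀i, a PF.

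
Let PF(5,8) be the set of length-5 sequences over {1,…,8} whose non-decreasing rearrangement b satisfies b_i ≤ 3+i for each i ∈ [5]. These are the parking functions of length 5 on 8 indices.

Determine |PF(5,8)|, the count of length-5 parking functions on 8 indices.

26244

Count = (9−5)·9^(5−1) = 4×6561 = 26244 (Pollak)
Example (2,2,5,1,5) → sorted (1,2,2,5,5): b_i ≤ 3+i ∀i, a PF.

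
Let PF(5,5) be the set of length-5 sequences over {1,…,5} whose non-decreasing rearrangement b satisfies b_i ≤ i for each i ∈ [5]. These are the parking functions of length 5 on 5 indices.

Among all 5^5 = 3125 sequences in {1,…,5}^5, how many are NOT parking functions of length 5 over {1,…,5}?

#PF = (6−5)·6^(5−1) = 1×1296 = 1296 (Pollak)
Check (5,2,5,5,4) → sorted (2,4,5,5,5): b_1=2>1, not a PF.
Total 3125; non-PF = 3125−1296 = 1829

1829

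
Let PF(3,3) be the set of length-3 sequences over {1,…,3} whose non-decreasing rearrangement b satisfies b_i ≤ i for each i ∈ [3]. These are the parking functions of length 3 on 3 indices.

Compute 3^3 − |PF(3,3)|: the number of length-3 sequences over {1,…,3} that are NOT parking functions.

#PF = (3−3+1)·(3+1)^(3−1) = 1×16 = 16 (Konheim–Weiss)
E.g. (2,3,3) → sorted (2,3,3): b_1=2>1, not a PF.
3^3 − 16 = 27 − 16 = 11

11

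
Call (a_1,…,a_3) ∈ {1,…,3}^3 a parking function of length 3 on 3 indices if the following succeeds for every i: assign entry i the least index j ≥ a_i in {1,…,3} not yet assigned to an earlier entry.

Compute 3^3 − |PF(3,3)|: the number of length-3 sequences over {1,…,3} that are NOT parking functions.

|PF| = (3+1−3)·(3+1)^{3−1} = 1×16 = 16
Example (3,2,3) → sorted (2,3,3): b_1=2>1, not a PF.
3^3 − 16 = 27 − 16 = 11

11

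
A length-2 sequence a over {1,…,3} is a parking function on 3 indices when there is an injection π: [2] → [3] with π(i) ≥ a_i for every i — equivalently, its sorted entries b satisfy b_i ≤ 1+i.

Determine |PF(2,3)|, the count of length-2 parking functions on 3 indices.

|PF| = (4−2)·4^(2−1) = 2 · 4 = 8 (Konheim–Weiss)
One tuple (3,1) → sorted (1,3): b_i ≤ 1+i ∀i, a PF.

8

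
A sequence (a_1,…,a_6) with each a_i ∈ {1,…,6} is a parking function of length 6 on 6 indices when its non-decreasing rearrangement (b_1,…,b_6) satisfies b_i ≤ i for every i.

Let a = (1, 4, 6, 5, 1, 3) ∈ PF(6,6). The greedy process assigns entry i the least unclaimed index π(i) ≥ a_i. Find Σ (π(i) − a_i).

Σπ = 21 ({1..6} each once); Σa = 1+4+6+5+1+3 = 20; disp = 21−20 = 1.

1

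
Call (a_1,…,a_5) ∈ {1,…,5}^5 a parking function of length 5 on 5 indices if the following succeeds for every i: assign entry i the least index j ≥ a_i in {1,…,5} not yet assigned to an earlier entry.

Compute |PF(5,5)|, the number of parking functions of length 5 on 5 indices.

#PF = (5+1−5)·(5+1)^{5−1} = 1·1296 = 1296 [KW]
Check (3,5,1,2,4) → sorted (1,2,3,4,5): b_i ≤ i ∀i, a PF.

1296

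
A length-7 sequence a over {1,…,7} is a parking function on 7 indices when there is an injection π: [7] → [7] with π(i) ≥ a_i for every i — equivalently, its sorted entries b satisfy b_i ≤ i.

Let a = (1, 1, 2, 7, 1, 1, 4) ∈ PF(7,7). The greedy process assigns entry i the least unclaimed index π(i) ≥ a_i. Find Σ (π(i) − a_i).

Σπ = 28 ({1..7} each once); Σa = 1+1+2+7+1+1+4 = 17; disp = 28−17 = 11.

11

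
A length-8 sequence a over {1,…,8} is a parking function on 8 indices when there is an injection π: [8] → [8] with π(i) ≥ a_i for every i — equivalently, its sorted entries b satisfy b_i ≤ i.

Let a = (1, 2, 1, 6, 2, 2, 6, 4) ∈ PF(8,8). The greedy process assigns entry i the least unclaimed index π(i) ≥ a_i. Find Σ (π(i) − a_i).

12

Σπ(i) = 1+…+8 = 36; Σa = 1+2+1+6+2+2+6+4 = 24; disp = 36−24 = 12.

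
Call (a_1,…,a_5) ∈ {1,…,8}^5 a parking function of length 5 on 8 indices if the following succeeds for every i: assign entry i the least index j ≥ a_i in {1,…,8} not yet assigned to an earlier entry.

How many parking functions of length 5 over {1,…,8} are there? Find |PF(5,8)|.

26244

|PF| = (8−5+1)·(8+1)^(5−1) = 4×6561 = 26244 [KW]
Example (4,2,8,2,5) → sorted (2,2,4,5,8): b_i ≤ 3+i ∀i, a PF.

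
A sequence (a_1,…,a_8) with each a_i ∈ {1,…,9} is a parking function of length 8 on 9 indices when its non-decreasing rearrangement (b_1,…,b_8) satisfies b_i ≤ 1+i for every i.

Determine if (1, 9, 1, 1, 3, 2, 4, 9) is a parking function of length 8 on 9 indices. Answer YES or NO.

Sorted: b = (1, 1, 1, 2, 3, 4, 9, 9).
  b_1=1 ≤ 2
  b_2=1 ≤ 3
  b_3=1 ≤ 4
  b_4=2 ≤ 5
  b_5=3 ≤ 6
  b_6=4 ≤ 7
  b_7=9 > 8
  fails at i=7 ⇒ NO

NO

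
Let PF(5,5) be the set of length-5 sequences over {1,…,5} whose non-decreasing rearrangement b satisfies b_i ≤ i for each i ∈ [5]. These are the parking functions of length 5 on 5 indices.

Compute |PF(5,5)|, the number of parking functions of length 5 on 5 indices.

Count = 1·6^4 = 1·1296 = 1296 [KW]
E.g. (3,4,3,2,1) → sorted (1,2,3,3,4): b_i ≤ i ∀i, a PF.

1296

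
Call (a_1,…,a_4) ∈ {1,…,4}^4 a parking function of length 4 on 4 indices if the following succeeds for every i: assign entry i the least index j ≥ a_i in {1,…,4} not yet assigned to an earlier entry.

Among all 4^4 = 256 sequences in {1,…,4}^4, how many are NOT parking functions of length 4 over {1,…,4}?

131

#PF = 1·5^3 = 1×125 = 125 (Konheim–Weiss)
Example (4,4,4,4) → sorted (4,4,4,4): b_1=4>1, not a PF.
Total 256; non-PF = 256−125 = 131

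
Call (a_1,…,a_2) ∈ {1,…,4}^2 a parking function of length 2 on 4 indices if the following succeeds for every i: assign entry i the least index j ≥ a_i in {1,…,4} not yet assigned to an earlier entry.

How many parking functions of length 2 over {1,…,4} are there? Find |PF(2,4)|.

15

Count = (4+1−2)·(4+1)^{2−1} = 3×5 = 15 [KW]
E.g. (2,1) → sorted (1,2): b_i ≤ 2+i ∀i, a PF.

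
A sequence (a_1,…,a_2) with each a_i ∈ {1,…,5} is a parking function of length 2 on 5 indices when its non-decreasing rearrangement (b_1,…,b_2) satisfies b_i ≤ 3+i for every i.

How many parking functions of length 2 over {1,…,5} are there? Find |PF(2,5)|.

24

Count = (5+1−2)·(5+1)^{2−1} = 4·6 = 24 [KW]
One tuple (2,2) → sorted (2,2): b_i ≤ 3+i ∀i, a PF.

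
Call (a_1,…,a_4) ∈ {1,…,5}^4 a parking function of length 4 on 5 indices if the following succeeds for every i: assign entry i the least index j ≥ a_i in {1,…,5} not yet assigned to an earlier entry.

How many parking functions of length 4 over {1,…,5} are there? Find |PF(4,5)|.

|PF(4,5)| = 2·6^3 = 2·216 = 432
Example (1,4,2,4) → sorted (1,2,4,4): b_i ≤ 1+i ∀i, a PF.

432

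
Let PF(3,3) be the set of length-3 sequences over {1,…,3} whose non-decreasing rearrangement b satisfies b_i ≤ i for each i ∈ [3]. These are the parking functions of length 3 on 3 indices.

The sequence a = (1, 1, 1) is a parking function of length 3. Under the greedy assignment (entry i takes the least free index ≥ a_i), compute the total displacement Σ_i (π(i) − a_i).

Σπ(i) = 1+…+3 = 6; Σa = 1+1+1 = 3; disp = 6−3 = 3.

3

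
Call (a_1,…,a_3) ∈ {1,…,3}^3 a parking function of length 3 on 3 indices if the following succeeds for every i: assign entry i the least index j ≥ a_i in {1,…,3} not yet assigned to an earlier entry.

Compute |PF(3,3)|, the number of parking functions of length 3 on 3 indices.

16

Count = (3+1−3)·(3+1)^{3−1} = 1·16 = 16 (Pollak)
Example (1,2,1) → sorted (1,1,2): b_i ≤ i ∀i, a PF.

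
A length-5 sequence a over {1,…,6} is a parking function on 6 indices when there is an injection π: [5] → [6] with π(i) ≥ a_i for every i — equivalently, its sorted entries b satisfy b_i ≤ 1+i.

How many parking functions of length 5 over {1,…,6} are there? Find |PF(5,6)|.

4802

|PF| = (7−5)·7^(5−1) = 2·2401 = 4802 (Pollak)
Example (3,6,5,2,4) → sorted (2,3,4,5,6): b_i ≤ 1+i ∀i, a PF.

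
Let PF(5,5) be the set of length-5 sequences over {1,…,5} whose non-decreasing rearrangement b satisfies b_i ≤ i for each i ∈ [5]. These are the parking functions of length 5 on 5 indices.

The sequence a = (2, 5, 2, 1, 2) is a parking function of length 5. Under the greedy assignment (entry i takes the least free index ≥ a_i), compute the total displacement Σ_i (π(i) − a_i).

Σπ = 15 ({1..5} each once); Σa = 2+5+2+1+2 = 12; disp = 15−12 = 3.

3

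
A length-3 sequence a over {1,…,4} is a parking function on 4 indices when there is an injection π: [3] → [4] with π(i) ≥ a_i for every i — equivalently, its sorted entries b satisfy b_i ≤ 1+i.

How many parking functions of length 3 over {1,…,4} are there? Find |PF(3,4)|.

50

#PF = (4+1−3)·(4+1)^{3−1} = 2·25 = 50 (Pollak)
E.g. (1,3,3) → sorted (1,3,3): b_i ≤ 1+i ∀i, a PF.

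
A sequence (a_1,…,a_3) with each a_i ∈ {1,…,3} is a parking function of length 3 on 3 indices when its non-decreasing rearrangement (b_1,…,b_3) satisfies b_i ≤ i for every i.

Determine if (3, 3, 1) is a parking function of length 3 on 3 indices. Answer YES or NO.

Order a: b = (1, 3, 3).
  b_1=1 ≤ 1
  b_2=3 > 2
  fails at i=2 ⇒ NO

NO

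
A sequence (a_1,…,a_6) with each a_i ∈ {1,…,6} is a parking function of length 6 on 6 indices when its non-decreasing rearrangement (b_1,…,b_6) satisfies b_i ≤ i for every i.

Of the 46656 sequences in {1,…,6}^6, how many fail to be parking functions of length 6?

|PF| = (7−6)·7^(6−1) = 1×16807 = 16807 (Pollak)
Check (2,5,5,6,3,3) → sorted (2,3,3,5,5,6): b_1=2>1, not a PF.
Total 46656; non-PF = 46656−16807 = 29849

29849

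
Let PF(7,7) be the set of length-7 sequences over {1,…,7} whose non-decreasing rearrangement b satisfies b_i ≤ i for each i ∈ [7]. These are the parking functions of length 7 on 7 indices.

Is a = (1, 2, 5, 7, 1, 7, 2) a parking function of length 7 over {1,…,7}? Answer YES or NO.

NO

Rearranged: b = (1, 1, 2, 2, 5, 7, 7).
  b_1=1 ≤ 1
  b_2=1 ≤ 2
  b_3=2 ≤ 3
  b_4=2 ≤ 4
  b_5=5 ≤ 5
  b_6=7 > 6
  fails at i=6 ⇒ NO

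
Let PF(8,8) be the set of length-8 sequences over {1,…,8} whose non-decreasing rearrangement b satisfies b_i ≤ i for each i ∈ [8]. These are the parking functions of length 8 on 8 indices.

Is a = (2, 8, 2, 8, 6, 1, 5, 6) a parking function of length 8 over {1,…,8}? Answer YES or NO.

Rearranged: b = (1, 2, 2, 5, 6, 6, 8, 8).
  b_1=1 ≤ 1
  b_2=2 ≤ 2
  b_3=2 ≤ 3
  b_4=5 > 4
  fails at i=4 ⇒ NO

NO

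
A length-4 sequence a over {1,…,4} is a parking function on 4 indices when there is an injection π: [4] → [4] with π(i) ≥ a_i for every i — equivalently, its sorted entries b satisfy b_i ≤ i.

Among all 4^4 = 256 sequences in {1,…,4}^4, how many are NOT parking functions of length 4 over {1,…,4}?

131

|PF(4,4)| = (5−4)·5^(4−1) = 1×125 = 125 (Konheim–Weiss)
One tuple (2,4,2,2) → sorted (2,2,2,4): b_1=2>1, not a PF.
Total 256; non-PF = 256−125 = 131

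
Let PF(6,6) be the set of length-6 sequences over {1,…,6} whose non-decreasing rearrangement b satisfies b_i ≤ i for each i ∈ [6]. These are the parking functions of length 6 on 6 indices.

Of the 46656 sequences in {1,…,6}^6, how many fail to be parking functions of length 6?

|PF| = (6+1−6)·(6+1)^{6−1} = 1×16807 = 16807
Check (6,4,3,4,4,5) → sorted (3,4,4,4,5,6): b_1=3>1, not a PF.
So 46656 − 16807 = 29849 fail.

29849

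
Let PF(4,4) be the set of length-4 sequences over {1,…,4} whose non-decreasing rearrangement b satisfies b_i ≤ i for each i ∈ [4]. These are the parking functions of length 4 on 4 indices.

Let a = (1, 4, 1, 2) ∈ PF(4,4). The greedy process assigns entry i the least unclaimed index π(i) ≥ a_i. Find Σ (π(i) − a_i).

Σπ = 10 ({1..4} each once); Σa = 1+4+1+2 = 8; disp = 10−8 = 2.

2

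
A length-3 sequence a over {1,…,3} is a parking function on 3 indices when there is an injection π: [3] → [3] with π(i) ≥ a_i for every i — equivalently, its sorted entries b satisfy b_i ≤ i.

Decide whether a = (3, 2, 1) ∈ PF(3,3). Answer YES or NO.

YES

Sorted: b = (1, 2, 3).
  b_1=1 ≤ 1
  b_2=2 ≤ 2
  b_3=3 ≤ 3
All bounds hold ⇒ YES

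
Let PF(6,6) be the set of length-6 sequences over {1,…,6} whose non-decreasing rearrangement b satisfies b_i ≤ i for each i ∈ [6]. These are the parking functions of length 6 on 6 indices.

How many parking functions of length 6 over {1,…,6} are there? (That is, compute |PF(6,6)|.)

16807

|PF(6,6)| = 1·7^5 = 1×16807 = 16807 (Pollak)
E.g. (5,2,6,3,1,4) → sorted (1,2,3,4,5,6): b_i ≤ i ∀i, a PF.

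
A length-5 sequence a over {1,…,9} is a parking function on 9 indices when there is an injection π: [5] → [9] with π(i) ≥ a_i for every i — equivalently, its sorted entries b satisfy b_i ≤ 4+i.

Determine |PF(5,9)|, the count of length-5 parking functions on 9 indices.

50000

|PF| = (9−5+1)·(9+1)^(5−1) = 5×10000 = 50000 (Konheim–Weiss)
Check (4,2,2,5,1) → sorted (1,2,2,4,5): b_i ≤ 4+i ∀i, a PF.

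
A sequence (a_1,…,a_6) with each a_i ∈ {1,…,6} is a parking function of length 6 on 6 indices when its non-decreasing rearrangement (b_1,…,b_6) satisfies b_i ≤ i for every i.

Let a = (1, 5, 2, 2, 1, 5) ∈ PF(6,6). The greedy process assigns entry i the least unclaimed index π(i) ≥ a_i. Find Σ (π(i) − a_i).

Σπ = 6·7/2 = 21 (π permutes [6]); Σa = 1+5+2+2+1+5 = 16; disp = 21−16 = 5.

5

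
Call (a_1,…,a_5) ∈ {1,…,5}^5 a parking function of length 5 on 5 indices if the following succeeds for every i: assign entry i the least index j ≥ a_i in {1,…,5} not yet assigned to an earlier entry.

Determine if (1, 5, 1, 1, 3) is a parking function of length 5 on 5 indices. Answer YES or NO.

YES

Order a: b = (1, 1, 1, 3, 5).
  b_1=1 ≤ 1
  b_2=1 ≤ 2
  b_3=1 ≤ 3
  b_4=3 ≤ 4
  b_5=5 ≤ 5
All bounds hold ⇒ YES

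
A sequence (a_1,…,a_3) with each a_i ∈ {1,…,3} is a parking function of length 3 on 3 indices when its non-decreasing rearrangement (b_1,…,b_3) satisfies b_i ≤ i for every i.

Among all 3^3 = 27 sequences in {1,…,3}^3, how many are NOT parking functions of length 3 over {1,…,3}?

|PF(3,3)| = (3−3+1)·(3+1)^(3−1) = 1·16 = 16
Check (3,2,2) → sorted (2,2,3): b_1=2>1, not a PF.
3^3 − 16 = 27 − 16 = 11

11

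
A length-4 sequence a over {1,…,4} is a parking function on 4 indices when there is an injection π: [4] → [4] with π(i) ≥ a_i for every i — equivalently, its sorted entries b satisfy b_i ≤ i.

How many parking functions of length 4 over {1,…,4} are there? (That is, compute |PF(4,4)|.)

125

#PF = (5−4)·5^(4−1) = 1 · 125 = 125 (Pollak)
Example (3,4,1,2) → sorted (1,2,3,4): b_i ≤ i ∀i, a PF.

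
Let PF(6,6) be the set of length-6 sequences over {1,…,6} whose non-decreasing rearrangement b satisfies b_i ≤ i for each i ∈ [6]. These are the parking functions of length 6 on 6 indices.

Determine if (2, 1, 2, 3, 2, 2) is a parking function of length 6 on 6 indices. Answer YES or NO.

YES

Rearranged: b = (1, 2, 2, 2, 2, 3).
  b_1=1 ≤ 1
  b_2=2 ≤ 2
  b_3=2 ≤ 3
  b_4=2 ≤ 4
  b_5=2 ≤ 5
  b_6=3 ≤ 6
All bounds hold ⇒ YES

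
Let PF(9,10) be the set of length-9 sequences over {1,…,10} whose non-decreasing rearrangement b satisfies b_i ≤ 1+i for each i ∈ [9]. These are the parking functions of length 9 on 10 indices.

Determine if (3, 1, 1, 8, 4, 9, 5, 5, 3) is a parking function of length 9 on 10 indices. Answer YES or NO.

Rearranged: b = (1, 1, 3, 3, 4, 5, 5, 8, 9).
  b_1=1 ≤ 2
  b_2=1 ≤ 3
  b_3=3 ≤ 4
  b_4=3 ≤ 5
  b_5=4 ≤ 6
  b_6=5 ≤ 7
  b_7=5 ≤ 8
  b_8=8 ≤ 9
  b_9=9 ≤ 10
All bounds hold ⇒ YES

YES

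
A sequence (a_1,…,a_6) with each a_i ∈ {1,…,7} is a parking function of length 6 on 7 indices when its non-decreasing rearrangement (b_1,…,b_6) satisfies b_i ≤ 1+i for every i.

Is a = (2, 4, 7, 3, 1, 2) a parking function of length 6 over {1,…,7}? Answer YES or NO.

YES

Rearranged: b = (1, 2, 2, 3, 4, 7).
  b_1=1 ≤ 2
  b_2=2 ≤ 3
  b_3=2 ≤ 4
  b_4=3 ≤ 5
  b_5=4 ≤ 6
  b_6=7 ≤ 7
All bounds hold ⇒ YES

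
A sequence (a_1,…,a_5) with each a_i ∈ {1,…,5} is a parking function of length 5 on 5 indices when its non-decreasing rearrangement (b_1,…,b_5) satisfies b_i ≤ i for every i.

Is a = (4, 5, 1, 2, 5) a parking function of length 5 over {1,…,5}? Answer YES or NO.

NO

Order a: b = (1, 2, 4, 5, 5).
  b_1=1 ≤ 1
  b_2=2 ≤ 2
  b_3=4 > 3
  fails at i=3 ⇒ NO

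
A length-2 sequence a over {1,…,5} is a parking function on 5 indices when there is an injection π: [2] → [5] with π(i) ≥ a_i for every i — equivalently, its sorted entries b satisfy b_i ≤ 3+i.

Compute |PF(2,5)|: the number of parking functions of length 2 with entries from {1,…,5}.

#PF = (5−2+1)·(5+1)^(2−1) = 4·6 = 24 [KW]
Example (3,5) → sorted (3,5): b_i ≤ 3+i ∀i, a PF.

24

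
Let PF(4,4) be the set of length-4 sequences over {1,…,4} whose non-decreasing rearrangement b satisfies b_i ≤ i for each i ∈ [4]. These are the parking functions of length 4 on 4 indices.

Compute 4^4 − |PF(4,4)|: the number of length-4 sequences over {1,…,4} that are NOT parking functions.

131

#PF = (4−4+1)·(4+1)^(4−1) = 1 · 125 = 125 (Pollak)
One tuple (3,3,3,4) → sorted (3,3,3,4): b_1=3>1, not a PF.
Total 256; non-PF = 256−125 = 131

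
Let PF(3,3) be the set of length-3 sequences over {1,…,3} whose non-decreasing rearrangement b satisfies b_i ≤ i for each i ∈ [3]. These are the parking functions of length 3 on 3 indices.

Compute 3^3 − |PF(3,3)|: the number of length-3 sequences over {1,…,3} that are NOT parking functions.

11

|PF(3,3)| = 1·4^2 = 1×16 = 16 (Pollak)
Example (3,3,1) → sorted (1,3,3): b_2=3>2, not a PF.
3^3 − 16 = 27 − 16 = 11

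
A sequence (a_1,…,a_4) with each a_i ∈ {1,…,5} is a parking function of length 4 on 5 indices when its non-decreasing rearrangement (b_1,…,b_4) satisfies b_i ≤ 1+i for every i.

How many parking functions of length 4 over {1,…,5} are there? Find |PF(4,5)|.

432

|PF| = (5−4+1)·(5+1)^(4−1) = 2 · 216 = 432 (Konheim–Weiss)
E.g. (5,3,3,1) → sorted (1,3,3,5): b_i ≤ 1+i ∀i, a PF.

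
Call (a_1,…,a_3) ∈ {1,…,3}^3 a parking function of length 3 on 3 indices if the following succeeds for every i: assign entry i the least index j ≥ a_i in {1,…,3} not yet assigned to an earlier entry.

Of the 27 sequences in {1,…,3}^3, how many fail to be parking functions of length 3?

|PF| = 1·4^2 = 1×16 = 16
Check (3,2,3) → sorted (2,3,3): b_1=2>1, not a PF.
Total 27; non-PF = 27−16 = 11

11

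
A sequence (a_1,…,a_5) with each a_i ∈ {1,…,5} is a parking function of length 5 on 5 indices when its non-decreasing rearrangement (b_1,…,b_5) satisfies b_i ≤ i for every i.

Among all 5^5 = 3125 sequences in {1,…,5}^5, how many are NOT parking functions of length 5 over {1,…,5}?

1829

Count = (6−5)·6^(5−1) = 1×1296 = 1296 (Konheim–Weiss)
Check (4,3,5,1,4) → sorted (1,3,4,4,5): b_2=3>2, not a PF.
5^5 − 1296 = 3125 − 1296 = 1829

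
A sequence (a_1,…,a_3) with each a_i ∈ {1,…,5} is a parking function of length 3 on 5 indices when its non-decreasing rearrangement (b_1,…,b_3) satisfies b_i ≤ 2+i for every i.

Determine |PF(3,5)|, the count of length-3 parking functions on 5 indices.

108

#PF = (6−3)·6^(3−1) = 3·36 = 108
E.g. (2,1,3) → sorted (1,2,3): b_i ≤ 2+i ∀i, a PF.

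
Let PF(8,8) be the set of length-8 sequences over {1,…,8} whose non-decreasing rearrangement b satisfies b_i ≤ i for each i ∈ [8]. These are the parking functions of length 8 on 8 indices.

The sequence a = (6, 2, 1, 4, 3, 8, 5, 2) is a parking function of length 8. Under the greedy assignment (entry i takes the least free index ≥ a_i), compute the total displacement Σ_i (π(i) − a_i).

Σπ = 8·9/2 = 36 (π permutes [8]); Σa = 6+2+1+4+3+8+5+2 = 31; disp = 36−31 = 5.

5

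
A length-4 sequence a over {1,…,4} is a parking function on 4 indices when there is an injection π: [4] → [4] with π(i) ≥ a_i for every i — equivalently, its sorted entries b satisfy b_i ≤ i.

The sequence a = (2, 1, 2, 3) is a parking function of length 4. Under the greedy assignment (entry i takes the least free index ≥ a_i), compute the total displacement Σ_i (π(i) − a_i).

Σπ = 10 ({1..4} each once); Σa = 2+1+2+3 = 8; disp = 10−8 = 2.

2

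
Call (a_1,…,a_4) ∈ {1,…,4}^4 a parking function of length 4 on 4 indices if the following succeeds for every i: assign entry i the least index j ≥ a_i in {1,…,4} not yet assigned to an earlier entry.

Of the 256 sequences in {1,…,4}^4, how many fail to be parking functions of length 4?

131

#PF = 1·5^3 = 1 · 125 = 125 [KW]
E.g. (4,3,4,4) → sorted (3,4,4,4): b_1=3>1, not a PF.
4^4 − 125 = 256 − 125 = 131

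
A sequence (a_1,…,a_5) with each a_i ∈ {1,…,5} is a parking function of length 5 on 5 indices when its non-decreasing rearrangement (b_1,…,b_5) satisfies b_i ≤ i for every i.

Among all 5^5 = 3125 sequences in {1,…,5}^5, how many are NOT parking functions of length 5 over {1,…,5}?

|PF| = (5+1−5)·(5+1)^{5−1} = 1·1296 = 1296
Example (5,3,4,4,5) → sorted (3,4,4,5,5): b_1=3>1, not a PF.
So 3125 − 1296 = 1829 fail.

1829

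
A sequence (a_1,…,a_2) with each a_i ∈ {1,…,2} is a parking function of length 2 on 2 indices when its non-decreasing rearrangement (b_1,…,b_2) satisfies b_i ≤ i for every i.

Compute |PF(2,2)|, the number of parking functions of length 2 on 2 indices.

|PF(2,2)| = (2+1−2)·(2+1)^{2−1} = 1×3 = 3 (Konheim–Weiss)
E.g. (1,1) → sorted (1,1): b_i ≤ i ∀i, a PF.

3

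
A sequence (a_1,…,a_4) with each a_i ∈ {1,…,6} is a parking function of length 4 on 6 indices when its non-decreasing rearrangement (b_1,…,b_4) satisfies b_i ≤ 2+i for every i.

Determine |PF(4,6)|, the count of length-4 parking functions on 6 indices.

1029

|PF| = (6−4+1)·(6+1)^(4−1) = 3×343 = 1029 (Konheim–Weiss)
Example (1,4,3,3) → sorted (1,3,3,4): b_i ≤ 2+i ∀i, a PF.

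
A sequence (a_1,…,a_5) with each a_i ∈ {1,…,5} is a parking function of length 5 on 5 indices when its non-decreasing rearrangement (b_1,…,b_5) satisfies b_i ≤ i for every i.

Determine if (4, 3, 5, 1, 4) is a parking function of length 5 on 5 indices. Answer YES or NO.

Sorted: b = (1, 3, 4, 4, 5).
  b_1=1 ≤ 1
  b_2=3 > 2
  fails at i=2 ⇒ NO

NO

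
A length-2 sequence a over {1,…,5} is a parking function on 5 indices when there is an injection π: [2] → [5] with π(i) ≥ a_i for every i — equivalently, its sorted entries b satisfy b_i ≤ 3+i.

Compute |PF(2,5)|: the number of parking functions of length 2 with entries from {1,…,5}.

24

|PF(2,5)| = (6−2)·6^(2−1) = 4 · 6 = 24 [KW]
E.g. (4,4) → sorted (4,4): b_i ≤ 3+i ∀i, a PF.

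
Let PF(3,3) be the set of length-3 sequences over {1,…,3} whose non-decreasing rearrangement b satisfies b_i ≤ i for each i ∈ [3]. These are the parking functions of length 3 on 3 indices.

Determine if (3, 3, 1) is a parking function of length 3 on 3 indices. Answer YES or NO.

Order a: b = (1, 3, 3).
  b_1=1 ≤ 1
  b_2=3 > 2
  fails at i=2 ⇒ NO

NO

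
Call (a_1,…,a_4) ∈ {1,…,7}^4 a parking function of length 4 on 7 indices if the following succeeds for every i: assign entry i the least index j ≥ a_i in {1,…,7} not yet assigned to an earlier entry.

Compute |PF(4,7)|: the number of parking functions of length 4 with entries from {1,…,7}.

2048

#PF = (7+1−4)·(7+1)^{4−1} = 4·512 = 2048 [KW]
Example (1,6,3,1) → sorted (1,1,3,6): b_i ≤ 3+i ∀i, a PF.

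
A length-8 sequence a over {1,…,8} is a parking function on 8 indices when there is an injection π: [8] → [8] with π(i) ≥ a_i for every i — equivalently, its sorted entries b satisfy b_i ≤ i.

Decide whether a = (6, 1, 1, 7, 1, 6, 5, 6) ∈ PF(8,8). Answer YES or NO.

Sorted: b = (1, 1, 1, 5, 6, 6, 6, 7).
  b_1=1 ≤ 1
  b_2=1 ≤ 2
  b_3=1 ≤ 3
  b_4=5 > 4
  fails at i=4 ⇒ NO

NO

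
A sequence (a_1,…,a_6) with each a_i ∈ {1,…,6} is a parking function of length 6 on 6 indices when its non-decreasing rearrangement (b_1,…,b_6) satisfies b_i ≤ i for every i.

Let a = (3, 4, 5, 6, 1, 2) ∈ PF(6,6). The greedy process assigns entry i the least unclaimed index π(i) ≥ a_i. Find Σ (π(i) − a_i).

0

Σπ = 21 ({1..6} each once); Σa = 3+4+5+6+1+2 = 21; disp = 21−21 = 0.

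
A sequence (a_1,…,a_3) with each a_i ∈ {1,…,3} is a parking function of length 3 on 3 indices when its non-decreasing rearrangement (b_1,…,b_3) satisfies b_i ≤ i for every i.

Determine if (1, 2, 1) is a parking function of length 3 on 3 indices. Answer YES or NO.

YES

Order a: b = (1, 1, 2).
  b_1=1 ≤ 1
  b_2=1 ≤ 2
  b_3=2 ≤ 3
All bounds hold ⇒ YES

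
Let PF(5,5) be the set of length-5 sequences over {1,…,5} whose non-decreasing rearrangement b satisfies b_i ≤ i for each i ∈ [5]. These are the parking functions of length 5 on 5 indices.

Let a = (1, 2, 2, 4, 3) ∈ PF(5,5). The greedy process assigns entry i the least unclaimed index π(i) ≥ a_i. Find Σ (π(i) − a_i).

Σπ = 5·6/2 = 15 (π permutes [5]); Σa = 1+2+2+4+3 = 12; disp = 15−12 = 3.

3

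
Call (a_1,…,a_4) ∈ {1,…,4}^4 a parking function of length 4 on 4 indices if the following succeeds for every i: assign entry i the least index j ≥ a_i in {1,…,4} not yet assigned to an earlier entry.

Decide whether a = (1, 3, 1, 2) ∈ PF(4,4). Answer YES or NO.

Rearranged: b = (1, 1, 2, 3).
  b_1=1 ≤ 1
  b_2=1 ≤ 2
  b_3=2 ≤ 3
  b_4=3 ≤ 4
All bounds hold ⇒ YES

YES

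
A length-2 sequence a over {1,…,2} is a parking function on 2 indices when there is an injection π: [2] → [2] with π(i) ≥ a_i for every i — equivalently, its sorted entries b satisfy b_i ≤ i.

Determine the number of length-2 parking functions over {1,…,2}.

3

|PF| = (2−2+1)·(2+1)^(2−1) = 1×3 = 3
Check (1,2) → sorted (1,2): b_i ≤ i ∀i, a PF.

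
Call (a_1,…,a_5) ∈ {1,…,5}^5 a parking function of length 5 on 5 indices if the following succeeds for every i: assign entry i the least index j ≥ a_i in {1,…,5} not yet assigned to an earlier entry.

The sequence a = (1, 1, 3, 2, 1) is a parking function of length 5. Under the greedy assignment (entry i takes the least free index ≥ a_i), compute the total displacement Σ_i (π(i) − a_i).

7

Σπ = 15 ({1..5} each once); Σa = 1+1+3+2+1 = 8; disp = 15−8 = 7.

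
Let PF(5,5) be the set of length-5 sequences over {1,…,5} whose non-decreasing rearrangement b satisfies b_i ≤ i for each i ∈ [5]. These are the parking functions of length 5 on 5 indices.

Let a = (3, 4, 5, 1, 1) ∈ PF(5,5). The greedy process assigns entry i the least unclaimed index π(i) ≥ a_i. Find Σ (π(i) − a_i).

Σπ = 15 ({1..5} each once); Σa = 3+4+5+1+1 = 14; disp = 15−14 = 1.

1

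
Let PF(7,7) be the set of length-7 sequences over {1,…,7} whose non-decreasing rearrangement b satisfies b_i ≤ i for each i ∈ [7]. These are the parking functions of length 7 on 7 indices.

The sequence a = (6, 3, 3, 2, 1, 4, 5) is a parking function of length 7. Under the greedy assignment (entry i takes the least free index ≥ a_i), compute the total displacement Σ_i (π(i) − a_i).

4

Σπ(i) = 1+…+7 = 28; Σa = 6+3+3+2+1+4+5 = 24; disp = 28−24 = 4.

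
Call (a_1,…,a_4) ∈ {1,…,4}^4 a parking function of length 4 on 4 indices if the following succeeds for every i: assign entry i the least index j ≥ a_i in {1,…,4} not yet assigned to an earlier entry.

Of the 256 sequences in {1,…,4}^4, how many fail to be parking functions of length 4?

131

|PF| = (4−4+1)·(4+1)^(4−1) = 1×125 = 125 (Konheim–Weiss)
Check (4,3,4,3) → sorted (3,3,4,4): b_1=3>1, not a PF.
4^4 − 125 = 256 − 125 = 131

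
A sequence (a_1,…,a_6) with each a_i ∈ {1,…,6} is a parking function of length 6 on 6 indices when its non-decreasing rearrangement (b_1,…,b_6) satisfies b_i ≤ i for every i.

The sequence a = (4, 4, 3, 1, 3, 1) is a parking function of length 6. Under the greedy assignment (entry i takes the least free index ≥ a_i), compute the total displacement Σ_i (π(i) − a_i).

Σπ = 6·7/2 = 21 (π permutes [6]); Σa = 4+4+3+1+3+1 = 16; disp = 21−16 = 5.

5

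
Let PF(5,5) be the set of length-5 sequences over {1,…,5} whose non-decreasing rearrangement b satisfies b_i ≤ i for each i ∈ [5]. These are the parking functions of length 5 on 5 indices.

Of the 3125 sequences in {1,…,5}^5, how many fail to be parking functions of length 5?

|PF| = (5+1−5)·(5+1)^{5−1} = 1×1296 = 1296
E.g. (5,2,5,4,1) → sorted (1,2,4,5,5): b_3=4>3, not a PF.
So 3125 − 1296 = 1829 fail.

1829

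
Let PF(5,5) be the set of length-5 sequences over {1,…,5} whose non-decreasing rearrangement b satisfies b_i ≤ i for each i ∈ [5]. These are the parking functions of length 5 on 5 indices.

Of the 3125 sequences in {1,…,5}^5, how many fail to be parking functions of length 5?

|PF(5,5)| = (5−5+1)·(5+1)^(5−1) = 1·1296 = 1296 (Konheim–Weiss)
Check (4,5,5,2,3) → sorted (2,3,4,5,5): b_1=2>1, not a PF.
5^5 − 1296 = 3125 − 1296 = 1829

1829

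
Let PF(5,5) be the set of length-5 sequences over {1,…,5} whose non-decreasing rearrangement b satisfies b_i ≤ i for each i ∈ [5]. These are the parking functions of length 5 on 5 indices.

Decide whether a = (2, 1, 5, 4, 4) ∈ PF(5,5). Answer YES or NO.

NO

Sorted: b = (1, 2, 4, 4, 5).
  b_1=1 ≤ 1
  b_2=2 ≤ 2
  b_3=4 > 3
  fails at i=3 ⇒ NO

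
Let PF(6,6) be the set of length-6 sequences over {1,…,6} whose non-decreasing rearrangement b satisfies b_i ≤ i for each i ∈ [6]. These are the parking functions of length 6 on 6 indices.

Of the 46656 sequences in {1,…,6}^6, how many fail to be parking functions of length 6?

|PF(6,6)| = (7−6)·7^(6−1) = 1 · 16807 = 16807 (Konheim–Weiss)
E.g. (5,4,5,5,2,3) → sorted (2,3,4,5,5,5): b_1=2>1, not a PF.
So 46656 − 16807 = 29849 fail.

29849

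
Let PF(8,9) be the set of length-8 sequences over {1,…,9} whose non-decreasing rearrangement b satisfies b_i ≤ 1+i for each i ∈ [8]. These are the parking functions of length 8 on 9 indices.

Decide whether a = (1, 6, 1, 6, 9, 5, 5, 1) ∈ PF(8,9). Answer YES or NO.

Order a: b = (1, 1, 1, 5, 5, 6, 6, 9).
  b_1=1 ≤ 2
  b_2=1 ≤ 3
  b_3=1 ≤ 4
  b_4=5 ≤ 5
  b_5=5 ≤ 6
  b_6=6 ≤ 7
  b_7=6 ≤ 8
  b_8=9 ≤ 9
All bounds hold ⇒ YES

YES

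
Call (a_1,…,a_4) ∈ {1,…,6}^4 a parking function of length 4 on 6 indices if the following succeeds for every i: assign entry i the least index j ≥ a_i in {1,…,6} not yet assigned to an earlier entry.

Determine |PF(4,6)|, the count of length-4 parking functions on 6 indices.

|PF| = 3·7^3 = 3·343 = 1029 (Konheim–Weiss)
One tuple (2,3,4,5) → sorted (2,3,4,5): b_i ≤ 2+i ∀i, a PF.

1029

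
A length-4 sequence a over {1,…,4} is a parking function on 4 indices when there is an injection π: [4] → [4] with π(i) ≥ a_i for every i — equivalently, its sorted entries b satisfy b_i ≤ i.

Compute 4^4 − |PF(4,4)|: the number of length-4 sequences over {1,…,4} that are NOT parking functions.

131

Count = (5−4)·5^(4−1) = 1 · 125 = 125
Example (4,1,4,4) → sorted (1,4,4,4): b_2=4>2, not a PF.
So 256 − 125 = 131 fail.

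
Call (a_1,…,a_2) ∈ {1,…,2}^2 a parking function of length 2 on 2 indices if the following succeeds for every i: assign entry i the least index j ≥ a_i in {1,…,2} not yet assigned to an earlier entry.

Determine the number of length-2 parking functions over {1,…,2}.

3

#PF = (2+1−2)·(2+1)^{2−1} = 1 · 3 = 3 (Konheim–Weiss)
Check (2,1) → sorted (1,2): b_i ≤ i ∀i, a PF.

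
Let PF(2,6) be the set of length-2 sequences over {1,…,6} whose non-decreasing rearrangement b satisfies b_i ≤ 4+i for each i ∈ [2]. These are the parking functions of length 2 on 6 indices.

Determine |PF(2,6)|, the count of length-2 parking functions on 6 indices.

#PF = (7−2)·7^(2−1) = 5×7 = 35 (Pollak)
Check (3,6) → sorted (3,6): b_i ≤ 4+i ∀i, a PF.

35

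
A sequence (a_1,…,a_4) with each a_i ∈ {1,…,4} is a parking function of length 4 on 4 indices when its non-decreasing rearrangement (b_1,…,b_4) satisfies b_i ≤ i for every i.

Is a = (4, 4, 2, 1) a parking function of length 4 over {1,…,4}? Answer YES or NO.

NO

Order a: b = (1, 2, 4, 4).
  b_1=1 ≤ 1
  b_2=2 ≤ 2
  b_3=4 > 3
  fails at i=3 ⇒ NO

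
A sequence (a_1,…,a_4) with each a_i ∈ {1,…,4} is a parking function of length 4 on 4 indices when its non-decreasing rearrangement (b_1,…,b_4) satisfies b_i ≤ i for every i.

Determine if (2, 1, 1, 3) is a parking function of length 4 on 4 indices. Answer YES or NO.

Rearranged: b = (1, 1, 2, 3).
  b_1=1 ≤ 1
  b_2=1 ≤ 2
  b_3=2 ≤ 3
  b_4=3 ≤ 4
All bounds hold ⇒ YES

YES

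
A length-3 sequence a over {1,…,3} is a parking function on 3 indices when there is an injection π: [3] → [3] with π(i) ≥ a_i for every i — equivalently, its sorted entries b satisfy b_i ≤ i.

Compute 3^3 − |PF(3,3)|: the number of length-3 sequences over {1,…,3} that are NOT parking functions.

#PF = (3+1−3)·(3+1)^{3−1} = 1 · 16 = 16
Example (3,3,3) → sorted (3,3,3): b_1=3>1, not a PF.
So 27 − 16 = 11 fail.

11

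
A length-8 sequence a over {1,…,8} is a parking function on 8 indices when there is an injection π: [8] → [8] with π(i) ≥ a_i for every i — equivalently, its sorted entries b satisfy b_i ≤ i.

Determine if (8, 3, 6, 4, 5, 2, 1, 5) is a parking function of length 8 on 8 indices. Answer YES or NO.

Rearranged: b = (1, 2, 3, 4, 5, 5, 6, 8).
  b_1=1 ≤ 1
  b_2=2 ≤ 2
  b_3=3 ≤ 3
  b_4=4 ≤ 4
  b_5=5 ≤ 5
  b_6=5 ≤ 6
  b_7=6 ≤ 7
  b_8=8 ≤ 8
All bounds hold ⇒ YES

YES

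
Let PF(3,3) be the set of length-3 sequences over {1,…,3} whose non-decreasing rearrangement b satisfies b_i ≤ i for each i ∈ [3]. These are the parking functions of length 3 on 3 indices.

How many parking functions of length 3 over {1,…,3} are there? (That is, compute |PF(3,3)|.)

16

Count = (3−3+1)·(3+1)^(3−1) = 1 · 16 = 16 (Pollak)
Example (2,1,3) → sorted (1,2,3): b_i ≤ i ∀i, a PF.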